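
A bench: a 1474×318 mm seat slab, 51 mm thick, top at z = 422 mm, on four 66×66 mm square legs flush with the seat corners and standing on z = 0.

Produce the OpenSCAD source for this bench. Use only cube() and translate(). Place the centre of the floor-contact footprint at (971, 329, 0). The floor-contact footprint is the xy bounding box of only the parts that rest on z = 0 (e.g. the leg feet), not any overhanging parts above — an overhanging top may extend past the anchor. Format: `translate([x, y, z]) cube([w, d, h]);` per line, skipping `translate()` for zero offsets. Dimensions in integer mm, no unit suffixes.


// leg_h = 422 − 51 = 371
translate([234, 170, 371]) cube([1474, 318, 51]);
translate([234, 170, 0]) cube([66, 66, 371]);
translate([234, 422, 0]) cube([66, 66, 371]);
translate([1642, 170, 0]) cube([66, 66, 371]);
translate([1642, 422, 0]) cube([66, 66, 371]);


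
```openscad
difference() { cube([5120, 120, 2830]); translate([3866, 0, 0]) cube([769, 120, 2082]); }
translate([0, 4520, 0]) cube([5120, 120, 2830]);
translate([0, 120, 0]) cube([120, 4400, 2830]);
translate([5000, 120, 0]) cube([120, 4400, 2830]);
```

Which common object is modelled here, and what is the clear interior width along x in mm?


A single room. The interior width is 4880 mm.

Four walls enclosing a rectangle with a door in the front wall — a room. Outside width 5120 minus two 120 mm walls gives 4880 mm.


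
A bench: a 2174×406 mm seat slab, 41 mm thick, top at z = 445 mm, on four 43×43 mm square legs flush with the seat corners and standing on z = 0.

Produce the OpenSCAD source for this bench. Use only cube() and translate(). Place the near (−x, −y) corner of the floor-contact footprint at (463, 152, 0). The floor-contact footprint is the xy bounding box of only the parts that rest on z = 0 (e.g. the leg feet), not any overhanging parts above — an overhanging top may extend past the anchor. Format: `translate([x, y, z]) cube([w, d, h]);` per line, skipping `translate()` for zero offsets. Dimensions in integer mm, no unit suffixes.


translate([463, 152, 404]) cube([2174, 406, 41]);
translate([463, 152, 0]) cube([43, 43, 404]);
translate([463, 515, 0]) cube([43, 43, 404]);
translate([2594, 152, 0]) cube([43, 43, 404]);
translate([2594, 515, 0]) cube([43, 43, 404]);


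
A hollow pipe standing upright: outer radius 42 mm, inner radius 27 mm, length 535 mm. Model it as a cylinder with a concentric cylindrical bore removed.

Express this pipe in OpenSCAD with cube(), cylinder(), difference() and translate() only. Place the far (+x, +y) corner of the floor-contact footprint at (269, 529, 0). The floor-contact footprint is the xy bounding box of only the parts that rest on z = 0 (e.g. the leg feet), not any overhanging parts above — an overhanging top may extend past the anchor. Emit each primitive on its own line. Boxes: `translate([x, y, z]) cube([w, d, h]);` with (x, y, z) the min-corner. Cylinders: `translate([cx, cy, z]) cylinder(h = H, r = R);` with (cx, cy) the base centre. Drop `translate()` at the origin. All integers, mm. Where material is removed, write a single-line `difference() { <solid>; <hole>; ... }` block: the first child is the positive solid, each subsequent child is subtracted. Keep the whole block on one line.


difference() { translate([227, 487, 0]) cylinder(h = 535, r = 42); translate([227, 487, 0]) cylinder(h = 535, r = 27); }


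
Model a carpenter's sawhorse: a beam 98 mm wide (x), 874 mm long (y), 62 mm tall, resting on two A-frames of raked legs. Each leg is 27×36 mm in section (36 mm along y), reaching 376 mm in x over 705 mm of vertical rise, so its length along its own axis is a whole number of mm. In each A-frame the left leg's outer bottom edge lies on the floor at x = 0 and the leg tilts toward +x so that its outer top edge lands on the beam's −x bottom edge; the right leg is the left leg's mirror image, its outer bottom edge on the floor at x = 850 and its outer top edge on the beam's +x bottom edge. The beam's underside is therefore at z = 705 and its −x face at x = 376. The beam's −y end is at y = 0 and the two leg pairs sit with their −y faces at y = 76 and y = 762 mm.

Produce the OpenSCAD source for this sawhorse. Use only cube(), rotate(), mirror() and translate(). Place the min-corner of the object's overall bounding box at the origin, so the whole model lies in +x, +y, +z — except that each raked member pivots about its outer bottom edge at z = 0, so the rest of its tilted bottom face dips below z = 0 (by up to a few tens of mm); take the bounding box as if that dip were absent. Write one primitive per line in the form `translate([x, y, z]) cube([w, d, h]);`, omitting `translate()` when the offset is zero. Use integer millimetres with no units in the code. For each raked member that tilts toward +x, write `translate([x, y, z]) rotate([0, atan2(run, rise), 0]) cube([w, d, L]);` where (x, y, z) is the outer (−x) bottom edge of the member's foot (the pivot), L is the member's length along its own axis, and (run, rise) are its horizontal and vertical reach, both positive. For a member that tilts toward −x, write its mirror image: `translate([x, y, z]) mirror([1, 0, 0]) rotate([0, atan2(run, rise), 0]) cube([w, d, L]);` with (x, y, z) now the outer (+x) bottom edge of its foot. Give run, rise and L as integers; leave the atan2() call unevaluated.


translate([376, 0, 705]) cube([98, 874, 62]);
translate([0, 76, 0]) rotate([0, atan2(376, 705), 0]) cube([27, 36, 799]);
translate([850, 76, 0]) mirror([1, 0, 0]) rotate([0, atan2(376, 705), 0]) cube([27, 36, 799]);
translate([0, 762, 0]) rotate([0, atan2(376, 705), 0]) cube([27, 36, 799]);
translate([850, 762, 0]) mirror([1, 0, 0]) rotate([0, atan2(376, 705), 0]) cube([27, 36, 799]);


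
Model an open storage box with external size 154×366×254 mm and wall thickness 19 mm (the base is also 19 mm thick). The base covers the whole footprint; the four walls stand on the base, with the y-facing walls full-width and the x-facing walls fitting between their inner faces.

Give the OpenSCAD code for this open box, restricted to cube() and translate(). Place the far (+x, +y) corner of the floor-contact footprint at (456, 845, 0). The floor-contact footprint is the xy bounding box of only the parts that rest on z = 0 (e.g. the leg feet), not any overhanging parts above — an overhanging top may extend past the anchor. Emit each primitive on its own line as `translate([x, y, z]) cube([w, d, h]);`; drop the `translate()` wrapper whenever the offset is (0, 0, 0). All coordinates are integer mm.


translate([302, 479, 0]) cube([154, 366, 19]);
translate([302, 479, 19]) cube([154, 19, 235]);
translate([302, 826, 19]) cube([154, 19, 235]);
translate([302, 498, 19]) cube([19, 328, 235]);
translate([437, 498, 19]) cube([19, 328, 235]);


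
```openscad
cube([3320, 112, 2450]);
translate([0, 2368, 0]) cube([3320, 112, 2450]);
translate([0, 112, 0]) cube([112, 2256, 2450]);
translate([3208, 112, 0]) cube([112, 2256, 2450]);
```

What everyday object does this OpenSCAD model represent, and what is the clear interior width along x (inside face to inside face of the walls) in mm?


A house (or room) frame. The interior width is 3096 mm.

Four 2450 mm walls enclosing a rectangle with no floor or roof — a room or house frame. Outside width is 3320 mm and wall thickness is 112 mm, so the interior width is 3320 − 2 × 112 = 3096 mm.


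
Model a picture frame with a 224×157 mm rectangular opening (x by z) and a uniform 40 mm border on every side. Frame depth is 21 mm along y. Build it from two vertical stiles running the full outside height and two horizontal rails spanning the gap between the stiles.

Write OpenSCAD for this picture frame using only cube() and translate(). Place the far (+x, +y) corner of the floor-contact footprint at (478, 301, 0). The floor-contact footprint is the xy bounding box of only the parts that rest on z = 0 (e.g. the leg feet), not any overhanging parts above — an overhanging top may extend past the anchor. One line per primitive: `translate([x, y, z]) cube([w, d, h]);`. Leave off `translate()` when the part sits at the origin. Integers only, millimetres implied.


translate([174, 280, 0]) cube([40, 21, 237]);
translate([438, 280, 0]) cube([40, 21, 237]);
translate([214, 280, 0]) cube([224, 21, 40]);
translate([214, 280, 197]) cube([224, 21, 40]);


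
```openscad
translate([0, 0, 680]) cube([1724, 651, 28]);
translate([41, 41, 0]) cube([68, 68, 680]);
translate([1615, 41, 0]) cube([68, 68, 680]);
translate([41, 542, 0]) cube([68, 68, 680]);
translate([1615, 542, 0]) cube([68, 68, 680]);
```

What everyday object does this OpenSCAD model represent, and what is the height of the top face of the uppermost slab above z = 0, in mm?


A table. The table height is 708 mm.

A 1724×651×28 slab sits at z = 680 on four 68 mm square posts — a table. The top surface is at 680 + 28 = 708 mm.


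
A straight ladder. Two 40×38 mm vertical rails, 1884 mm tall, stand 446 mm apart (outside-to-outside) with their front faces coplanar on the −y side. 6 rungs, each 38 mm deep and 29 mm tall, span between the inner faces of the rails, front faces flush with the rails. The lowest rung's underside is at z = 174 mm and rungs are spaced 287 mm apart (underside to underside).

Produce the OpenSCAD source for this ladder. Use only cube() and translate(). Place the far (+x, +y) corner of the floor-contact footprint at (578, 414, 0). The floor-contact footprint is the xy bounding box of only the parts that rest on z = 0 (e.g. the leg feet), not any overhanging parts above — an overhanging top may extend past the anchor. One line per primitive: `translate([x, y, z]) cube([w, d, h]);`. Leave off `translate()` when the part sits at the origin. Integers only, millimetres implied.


// rung span = 446 - 2*40 = 366
// rung[k] z = 174 + k*287
translate([132, 376, 0]) cube([40, 38, 1884]);
translate([538, 376, 0]) cube([40, 38, 1884]);
translate([172, 376, 174]) cube([366, 38, 29]);
translate([172, 376, 461]) cube([366, 38, 29]);
translate([172, 376, 748]) cube([366, 38, 29]);
translate([172, 376, 1035]) cube([366, 38, 29]);
translate([172, 376, 1322]) cube([366, 38, 29]);
translate([172, 376, 1609]) cube([366, 38, 29]);


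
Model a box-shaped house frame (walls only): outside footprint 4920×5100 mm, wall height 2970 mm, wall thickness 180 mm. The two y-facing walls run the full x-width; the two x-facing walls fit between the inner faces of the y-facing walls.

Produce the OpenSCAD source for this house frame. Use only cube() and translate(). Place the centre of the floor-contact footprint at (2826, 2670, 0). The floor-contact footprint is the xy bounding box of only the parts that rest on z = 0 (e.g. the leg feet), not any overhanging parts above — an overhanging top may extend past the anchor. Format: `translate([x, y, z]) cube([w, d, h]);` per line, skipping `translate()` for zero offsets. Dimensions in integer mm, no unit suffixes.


translate([366, 120, 0]) cube([4920, 180, 2970]);
translate([366, 5040, 0]) cube([4920, 180, 2970]);
translate([366, 300, 0]) cube([180, 4740, 2970]);
translate([5106, 300, 0]) cube([180, 4740, 2970]);


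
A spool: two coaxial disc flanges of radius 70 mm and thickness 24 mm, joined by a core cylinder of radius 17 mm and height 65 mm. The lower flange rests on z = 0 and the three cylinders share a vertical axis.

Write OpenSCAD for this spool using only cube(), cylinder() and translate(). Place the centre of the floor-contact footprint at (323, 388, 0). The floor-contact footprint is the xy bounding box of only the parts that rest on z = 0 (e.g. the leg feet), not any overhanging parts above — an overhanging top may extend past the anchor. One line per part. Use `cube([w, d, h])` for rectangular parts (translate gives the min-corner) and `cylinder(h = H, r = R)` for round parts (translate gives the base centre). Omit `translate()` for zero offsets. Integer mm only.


translate([323, 388, 0]) cylinder(h = 24, r = 70);
translate([323, 388, 24]) cylinder(h = 65, r = 17);
translate([323, 388, 89]) cylinder(h = 24, r = 70);


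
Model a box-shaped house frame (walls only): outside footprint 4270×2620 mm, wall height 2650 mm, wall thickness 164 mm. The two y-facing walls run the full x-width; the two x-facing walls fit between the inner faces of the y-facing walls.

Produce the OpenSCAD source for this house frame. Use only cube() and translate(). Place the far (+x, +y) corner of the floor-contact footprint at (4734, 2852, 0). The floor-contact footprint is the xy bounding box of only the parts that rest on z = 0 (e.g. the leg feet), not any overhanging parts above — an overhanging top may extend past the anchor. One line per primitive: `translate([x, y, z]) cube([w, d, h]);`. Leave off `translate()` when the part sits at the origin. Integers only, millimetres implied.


translate([464, 232, 0]) cube([4270, 164, 2650]);
translate([464, 2688, 0]) cube([4270, 164, 2650]);
translate([464, 396, 0]) cube([164, 2292, 2650]);
translate([4570, 396, 0]) cube([164, 2292, 2650]);


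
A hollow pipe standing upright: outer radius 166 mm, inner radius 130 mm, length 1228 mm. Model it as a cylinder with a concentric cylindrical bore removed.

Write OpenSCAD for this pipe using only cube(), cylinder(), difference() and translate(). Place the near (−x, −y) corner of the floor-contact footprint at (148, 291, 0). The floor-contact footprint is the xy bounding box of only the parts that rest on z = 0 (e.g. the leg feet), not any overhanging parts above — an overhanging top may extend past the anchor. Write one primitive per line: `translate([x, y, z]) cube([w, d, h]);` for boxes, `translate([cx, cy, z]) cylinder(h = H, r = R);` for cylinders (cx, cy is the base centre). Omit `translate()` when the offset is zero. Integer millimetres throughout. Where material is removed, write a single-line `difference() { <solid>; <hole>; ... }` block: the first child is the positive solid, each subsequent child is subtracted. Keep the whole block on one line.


difference() { translate([314, 457, 0]) cylinder(h = 1228, r = 166); translate([314, 457, 0]) cylinder(h = 1228, r = 130); }


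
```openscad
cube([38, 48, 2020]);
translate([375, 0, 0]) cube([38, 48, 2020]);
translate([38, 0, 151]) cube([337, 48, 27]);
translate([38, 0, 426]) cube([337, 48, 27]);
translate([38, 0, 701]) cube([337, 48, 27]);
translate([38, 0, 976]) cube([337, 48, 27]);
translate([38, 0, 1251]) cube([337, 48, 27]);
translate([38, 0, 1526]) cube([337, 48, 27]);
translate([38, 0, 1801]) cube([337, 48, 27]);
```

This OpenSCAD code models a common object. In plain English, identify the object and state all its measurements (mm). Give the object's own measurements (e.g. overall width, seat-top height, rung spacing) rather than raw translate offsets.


A straight ladder. Two 38×48 mm vertical rails, 2020 mm tall, stand 413 mm apart (outside-to-outside) with their front faces coplanar on the −y side. 7 rungs, each 48 mm deep and 27 mm tall, span between the inner faces of the rails, front faces flush with the rails. The lowest rung's underside is at z = 151 mm and rungs are spaced 275 mm apart (underside to underside).


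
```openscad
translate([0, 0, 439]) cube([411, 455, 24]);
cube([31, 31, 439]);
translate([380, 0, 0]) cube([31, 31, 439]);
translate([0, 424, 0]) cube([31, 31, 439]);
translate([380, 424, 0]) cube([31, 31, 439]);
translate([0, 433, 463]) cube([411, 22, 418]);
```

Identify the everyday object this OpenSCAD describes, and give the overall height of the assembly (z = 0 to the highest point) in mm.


A chair. The overall height is 881 mm.

A slab on four corner posts with a tall panel at the back — a chair. The seat slab sits at z = 439 with thickness 24, and the 418 mm backrest starts at the seat top, so the overall height is 439 + 24 + 418 = 881 mm.


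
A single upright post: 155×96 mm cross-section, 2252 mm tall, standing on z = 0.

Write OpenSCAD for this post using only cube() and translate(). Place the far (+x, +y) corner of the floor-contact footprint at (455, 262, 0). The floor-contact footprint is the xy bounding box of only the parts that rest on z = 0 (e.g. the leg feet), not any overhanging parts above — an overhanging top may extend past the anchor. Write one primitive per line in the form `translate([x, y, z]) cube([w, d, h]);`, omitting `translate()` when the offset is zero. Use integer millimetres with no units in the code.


translate([300, 166, 0]) cube([155, 96, 2252]);


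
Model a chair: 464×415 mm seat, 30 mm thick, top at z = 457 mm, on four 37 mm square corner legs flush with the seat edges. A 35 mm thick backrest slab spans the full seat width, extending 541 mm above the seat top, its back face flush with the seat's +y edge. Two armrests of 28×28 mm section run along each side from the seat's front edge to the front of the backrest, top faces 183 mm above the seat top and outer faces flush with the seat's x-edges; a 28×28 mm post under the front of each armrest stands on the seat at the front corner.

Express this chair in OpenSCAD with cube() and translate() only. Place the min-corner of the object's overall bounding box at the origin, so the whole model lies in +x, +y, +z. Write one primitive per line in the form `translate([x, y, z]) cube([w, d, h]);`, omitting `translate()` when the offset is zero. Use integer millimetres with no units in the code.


// leg_h = 457 - 30 = 427
// arm post h = 183 - 28 = 155
translate([0, 0, 427]) cube([464, 415, 30]);
cube([37, 37, 427]);
translate([427, 0, 0]) cube([37, 37, 427]);
translate([0, 378, 0]) cube([37, 37, 427]);
translate([427, 378, 0]) cube([37, 37, 427]);
translate([0, 380, 457]) cube([464, 35, 541]);
translate([0, 0, 612]) cube([28, 380, 28]);
translate([436, 0, 612]) cube([28, 380, 28]);
translate([0, 0, 457]) cube([28, 28, 155]);
translate([436, 0, 457]) cube([28, 28, 155]);


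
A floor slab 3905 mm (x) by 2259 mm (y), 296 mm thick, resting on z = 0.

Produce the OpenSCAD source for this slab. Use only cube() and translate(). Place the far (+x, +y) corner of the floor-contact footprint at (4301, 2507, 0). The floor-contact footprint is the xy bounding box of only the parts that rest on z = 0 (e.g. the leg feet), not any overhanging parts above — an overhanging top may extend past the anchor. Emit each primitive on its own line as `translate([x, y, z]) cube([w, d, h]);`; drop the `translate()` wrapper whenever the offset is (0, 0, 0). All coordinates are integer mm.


translate([396, 248, 0]) cube([3905, 2259, 296]);


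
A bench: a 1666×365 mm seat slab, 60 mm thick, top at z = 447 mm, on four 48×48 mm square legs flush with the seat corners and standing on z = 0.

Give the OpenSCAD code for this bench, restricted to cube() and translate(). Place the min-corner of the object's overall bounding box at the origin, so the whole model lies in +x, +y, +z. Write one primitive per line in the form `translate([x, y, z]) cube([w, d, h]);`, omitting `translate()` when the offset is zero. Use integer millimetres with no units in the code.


translate([0, 0, 387]) cube([1666, 365, 60]);
cube([48, 48, 387]);
translate([0, 317, 0]) cube([48, 48, 387]);
translate([1618, 0, 0]) cube([48, 48, 387]);
translate([1618, 317, 0]) cube([48, 48, 387]);


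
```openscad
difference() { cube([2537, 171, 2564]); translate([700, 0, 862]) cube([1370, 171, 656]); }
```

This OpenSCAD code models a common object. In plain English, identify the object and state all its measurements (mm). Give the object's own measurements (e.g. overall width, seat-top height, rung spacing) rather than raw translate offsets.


A wall 2537 mm long (x), 171 mm thick (y), 2564 mm tall, with a rectangular window opening cut through it. The opening is 1370 mm wide and 656 mm tall; its sill is at z = 862 mm and its near (−x) edge is 700 mm from the wall's −x end. The opening passes through the full wall thickness.


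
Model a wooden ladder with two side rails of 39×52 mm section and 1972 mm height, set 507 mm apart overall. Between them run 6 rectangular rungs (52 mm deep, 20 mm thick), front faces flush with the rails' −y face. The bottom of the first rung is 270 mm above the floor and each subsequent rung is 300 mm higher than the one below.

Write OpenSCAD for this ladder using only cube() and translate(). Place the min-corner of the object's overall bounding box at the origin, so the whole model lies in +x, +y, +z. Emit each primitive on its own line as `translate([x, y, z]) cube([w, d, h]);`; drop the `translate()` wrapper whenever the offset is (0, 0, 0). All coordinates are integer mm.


cube([39, 52, 1972]);
translate([468, 0, 0]) cube([39, 52, 1972]);
translate([39, 0, 270]) cube([429, 52, 20]);
translate([39, 0, 570]) cube([429, 52, 20]);
translate([39, 0, 870]) cube([429, 52, 20]);
translate([39, 0, 1170]) cube([429, 52, 20]);
translate([39, 0, 1470]) cube([429, 52, 20]);
translate([39, 0, 1770]) cube([429, 52, 20]);


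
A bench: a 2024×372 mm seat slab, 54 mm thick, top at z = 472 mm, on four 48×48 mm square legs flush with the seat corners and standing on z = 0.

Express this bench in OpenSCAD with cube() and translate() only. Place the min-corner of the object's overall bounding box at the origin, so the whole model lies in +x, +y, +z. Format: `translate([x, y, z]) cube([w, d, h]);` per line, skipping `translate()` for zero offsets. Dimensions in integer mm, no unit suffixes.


translate([0, 0, 418]) cube([2024, 372, 54]);
cube([48, 48, 418]);
translate([0, 324, 0]) cube([48, 48, 418]);
translate([1976, 0, 0]) cube([48, 48, 418]);
translate([1976, 324, 0]) cube([48, 48, 418]);


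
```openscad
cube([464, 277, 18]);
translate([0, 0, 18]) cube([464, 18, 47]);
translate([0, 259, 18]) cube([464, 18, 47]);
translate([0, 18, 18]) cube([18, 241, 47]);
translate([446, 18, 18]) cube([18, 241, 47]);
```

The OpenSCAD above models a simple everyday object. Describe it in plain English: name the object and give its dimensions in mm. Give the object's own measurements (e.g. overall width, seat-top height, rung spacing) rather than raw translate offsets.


An open-topped rectangular box: outside dimensions 464×277×65 mm, with a uniform wall and base thickness of 18 mm. The base is a full 464×277 slab on the floor; four walls sit on top of the base. The front and back walls (the −y and +y sides) span the full width; the two side walls fit between them.


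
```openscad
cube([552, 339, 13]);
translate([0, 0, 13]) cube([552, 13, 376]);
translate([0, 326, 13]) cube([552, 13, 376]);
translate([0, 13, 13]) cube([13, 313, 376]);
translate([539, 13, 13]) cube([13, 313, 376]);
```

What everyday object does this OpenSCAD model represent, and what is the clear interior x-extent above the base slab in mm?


An open box. The internal width is 526 mm.

A 552×339 base slab with four walls standing on it — an open box. The base is 552 mm wide and the walls are 13 mm thick, so the internal width is 552 − 2 × 13 = 526 mm.


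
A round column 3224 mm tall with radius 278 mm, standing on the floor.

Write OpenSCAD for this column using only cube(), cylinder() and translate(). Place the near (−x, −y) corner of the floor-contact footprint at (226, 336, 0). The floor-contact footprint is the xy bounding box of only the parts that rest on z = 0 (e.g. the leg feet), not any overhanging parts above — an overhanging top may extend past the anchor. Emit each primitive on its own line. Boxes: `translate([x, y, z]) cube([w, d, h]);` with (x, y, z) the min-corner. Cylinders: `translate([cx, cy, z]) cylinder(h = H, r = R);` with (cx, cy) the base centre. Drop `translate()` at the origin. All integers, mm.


translate([504, 614, 0]) cylinder(h = 3224, r = 278);


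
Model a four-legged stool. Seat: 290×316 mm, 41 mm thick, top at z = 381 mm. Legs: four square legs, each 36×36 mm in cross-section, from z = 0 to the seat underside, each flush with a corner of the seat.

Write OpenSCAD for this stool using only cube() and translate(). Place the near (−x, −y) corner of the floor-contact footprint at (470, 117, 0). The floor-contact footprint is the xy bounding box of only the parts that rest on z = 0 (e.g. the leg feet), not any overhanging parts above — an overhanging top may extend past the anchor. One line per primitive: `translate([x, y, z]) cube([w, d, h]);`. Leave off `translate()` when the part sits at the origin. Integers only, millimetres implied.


// leg_h = 381 - 41 = 340
translate([470, 117, 340]) cube([290, 316, 41]);
translate([470, 117, 0]) cube([36, 36, 340]);
translate([724, 117, 0]) cube([36, 36, 340]);
translate([470, 397, 0]) cube([36, 36, 340]);
translate([724, 397, 0]) cube([36, 36, 340]);


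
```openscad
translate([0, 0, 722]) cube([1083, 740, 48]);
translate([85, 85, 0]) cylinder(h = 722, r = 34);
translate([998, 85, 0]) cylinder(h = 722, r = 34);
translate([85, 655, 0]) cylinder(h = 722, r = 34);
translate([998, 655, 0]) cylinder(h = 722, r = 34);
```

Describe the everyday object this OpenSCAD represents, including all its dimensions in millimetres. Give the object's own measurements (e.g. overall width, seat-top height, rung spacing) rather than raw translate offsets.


A rectangular dining table. The top is 1083×740×48 mm with its upper surface at z = 770 mm. It stands on four round legs of 68 mm diameter, each leg's bounding box inset 51 mm from the nearest pair of top edges, running from the floor to the underside of the top.


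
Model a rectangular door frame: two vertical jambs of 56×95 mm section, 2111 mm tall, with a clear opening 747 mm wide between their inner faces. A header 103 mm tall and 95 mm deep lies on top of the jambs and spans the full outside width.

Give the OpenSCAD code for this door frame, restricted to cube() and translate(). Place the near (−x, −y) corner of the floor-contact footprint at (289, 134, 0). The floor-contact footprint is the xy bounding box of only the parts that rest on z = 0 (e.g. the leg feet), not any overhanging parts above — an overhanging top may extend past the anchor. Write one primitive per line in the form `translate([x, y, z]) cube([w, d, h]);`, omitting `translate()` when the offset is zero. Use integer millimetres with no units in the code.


translate([289, 134, 0]) cube([56, 95, 2111]);
translate([1092, 134, 0]) cube([56, 95, 2111]);
translate([289, 134, 2111]) cube([859, 95, 103]);


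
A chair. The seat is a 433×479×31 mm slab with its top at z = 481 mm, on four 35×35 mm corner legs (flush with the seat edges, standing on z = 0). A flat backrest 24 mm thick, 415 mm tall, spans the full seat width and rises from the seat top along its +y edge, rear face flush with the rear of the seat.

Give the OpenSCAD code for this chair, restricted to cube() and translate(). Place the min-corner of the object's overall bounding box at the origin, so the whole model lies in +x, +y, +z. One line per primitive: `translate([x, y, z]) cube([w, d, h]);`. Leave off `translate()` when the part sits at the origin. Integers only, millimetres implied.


translate([0, 0, 450]) cube([433, 479, 31]);
cube([35, 35, 450]);
translate([398, 0, 0]) cube([35, 35, 450]);
translate([0, 444, 0]) cube([35, 35, 450]);
translate([398, 444, 0]) cube([35, 35, 450]);
translate([0, 455, 481]) cube([433, 24, 415]);


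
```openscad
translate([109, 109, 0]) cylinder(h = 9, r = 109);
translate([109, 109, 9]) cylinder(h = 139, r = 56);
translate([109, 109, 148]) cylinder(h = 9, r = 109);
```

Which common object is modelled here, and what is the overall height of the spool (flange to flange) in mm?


A spool. The overall height is 157 mm.

Three coaxial cylinders, large–small–large — a spool. Two 9 mm flanges and a 139 mm core give 9 + 139 + 9 = 157 mm.


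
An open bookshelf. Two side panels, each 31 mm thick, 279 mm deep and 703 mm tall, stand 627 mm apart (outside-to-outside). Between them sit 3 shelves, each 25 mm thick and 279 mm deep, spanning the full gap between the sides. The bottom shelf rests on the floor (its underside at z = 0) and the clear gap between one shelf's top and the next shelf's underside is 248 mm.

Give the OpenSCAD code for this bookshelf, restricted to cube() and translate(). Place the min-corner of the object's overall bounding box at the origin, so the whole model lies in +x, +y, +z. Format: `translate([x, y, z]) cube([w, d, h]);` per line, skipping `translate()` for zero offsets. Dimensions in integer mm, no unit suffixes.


cube([31, 279, 703]);
translate([596, 0, 0]) cube([31, 279, 703]);
translate([31, 0, 0]) cube([565, 279, 25]);
translate([31, 0, 273]) cube([565, 279, 25]);
translate([31, 0, 546]) cube([565, 279, 25]);


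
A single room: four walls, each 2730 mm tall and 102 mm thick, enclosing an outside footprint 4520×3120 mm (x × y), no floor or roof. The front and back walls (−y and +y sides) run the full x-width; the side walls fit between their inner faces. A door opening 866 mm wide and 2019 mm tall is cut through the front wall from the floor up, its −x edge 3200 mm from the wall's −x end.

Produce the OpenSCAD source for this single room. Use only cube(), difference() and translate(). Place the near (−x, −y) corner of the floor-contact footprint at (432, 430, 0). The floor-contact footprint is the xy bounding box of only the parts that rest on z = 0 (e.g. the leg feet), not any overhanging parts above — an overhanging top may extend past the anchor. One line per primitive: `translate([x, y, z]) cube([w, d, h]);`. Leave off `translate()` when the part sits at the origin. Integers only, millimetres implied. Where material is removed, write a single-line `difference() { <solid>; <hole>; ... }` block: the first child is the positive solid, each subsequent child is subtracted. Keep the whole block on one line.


difference() { translate([432, 430, 0]) cube([4520, 102, 2730]); translate([3632, 430, 0]) cube([866, 102, 2019]); }
translate([432, 3448, 0]) cube([4520, 102, 2730]);
translate([432, 532, 0]) cube([102, 2916, 2730]);
translate([4850, 532, 0]) cube([102, 2916, 2730]);


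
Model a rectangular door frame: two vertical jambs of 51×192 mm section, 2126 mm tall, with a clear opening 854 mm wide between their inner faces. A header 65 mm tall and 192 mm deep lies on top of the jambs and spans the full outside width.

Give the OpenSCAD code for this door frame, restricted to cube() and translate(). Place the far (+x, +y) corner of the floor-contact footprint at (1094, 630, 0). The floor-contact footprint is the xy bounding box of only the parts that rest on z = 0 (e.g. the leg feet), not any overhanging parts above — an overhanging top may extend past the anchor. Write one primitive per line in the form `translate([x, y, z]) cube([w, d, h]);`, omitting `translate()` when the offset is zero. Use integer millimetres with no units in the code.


translate([138, 438, 0]) cube([51, 192, 2126]);
translate([1043, 438, 0]) cube([51, 192, 2126]);
translate([138, 438, 2126]) cube([956, 192, 65]);


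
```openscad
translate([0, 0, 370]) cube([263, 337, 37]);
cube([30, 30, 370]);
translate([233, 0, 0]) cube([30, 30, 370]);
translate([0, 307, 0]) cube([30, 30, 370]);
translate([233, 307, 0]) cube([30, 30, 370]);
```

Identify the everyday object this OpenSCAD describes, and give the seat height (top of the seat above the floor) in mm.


A stool. The seat height is 407 mm.

A 263×337×37 slab at z = 370 on four corner posts — a stool. The seat top is 370 + 37 = 407 mm.


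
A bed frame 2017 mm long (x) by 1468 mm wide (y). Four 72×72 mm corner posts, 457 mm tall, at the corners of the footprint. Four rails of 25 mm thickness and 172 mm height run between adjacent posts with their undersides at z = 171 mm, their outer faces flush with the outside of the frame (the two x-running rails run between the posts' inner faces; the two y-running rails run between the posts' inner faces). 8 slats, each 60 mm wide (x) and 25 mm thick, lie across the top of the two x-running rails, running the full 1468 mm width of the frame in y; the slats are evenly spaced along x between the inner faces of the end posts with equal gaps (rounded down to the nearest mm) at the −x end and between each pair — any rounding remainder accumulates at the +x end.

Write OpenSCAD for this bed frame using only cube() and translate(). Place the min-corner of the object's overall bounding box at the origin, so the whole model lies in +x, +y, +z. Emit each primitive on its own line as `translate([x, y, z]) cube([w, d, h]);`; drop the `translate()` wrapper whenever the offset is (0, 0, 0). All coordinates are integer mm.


// slat z = rail_z + rail_h = 171 + 172 = 343
// slat gap = ⌊(1873 − 8·60) / 9⌋ = 154
cube([72, 72, 457]);
translate([0, 1396, 0]) cube([72, 72, 457]);
translate([1945, 0, 0]) cube([72, 72, 457]);
translate([1945, 1396, 0]) cube([72, 72, 457]);
translate([72, 0, 171]) cube([1873, 25, 172]);
translate([72, 1443, 171]) cube([1873, 25, 172]);
translate([0, 72, 171]) cube([25, 1324, 172]);
translate([1992, 72, 171]) cube([25, 1324, 172]);
translate([226, 0, 343]) cube([60, 1468, 25]);
translate([440, 0, 343]) cube([60, 1468, 25]);
translate([654, 0, 343]) cube([60, 1468, 25]);
translate([868, 0, 343]) cube([60, 1468, 25]);
translate([1082, 0, 343]) cube([60, 1468, 25]);
translate([1296, 0, 343]) cube([60, 1468, 25]);
translate([1510, 0, 343]) cube([60, 1468, 25]);
translate([1724, 0, 343]) cube([60, 1468, 25]);


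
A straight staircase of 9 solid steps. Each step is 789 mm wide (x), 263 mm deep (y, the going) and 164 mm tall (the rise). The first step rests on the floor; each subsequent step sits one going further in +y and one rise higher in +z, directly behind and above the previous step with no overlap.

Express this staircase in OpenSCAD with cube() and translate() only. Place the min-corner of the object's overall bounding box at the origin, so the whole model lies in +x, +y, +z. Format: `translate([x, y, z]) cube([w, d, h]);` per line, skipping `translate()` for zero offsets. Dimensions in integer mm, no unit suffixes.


cube([789, 263, 164]);
translate([0, 263, 164]) cube([789, 263, 164]);
translate([0, 526, 328]) cube([789, 263, 164]);
translate([0, 789, 492]) cube([789, 263, 164]);
translate([0, 1052, 656]) cube([789, 263, 164]);
translate([0, 1315, 820]) cube([789, 263, 164]);
translate([0, 1578, 984]) cube([789, 263, 164]);
translate([0, 1841, 1148]) cube([789, 263, 164]);
translate([0, 2104, 1312]) cube([789, 263, 164]);


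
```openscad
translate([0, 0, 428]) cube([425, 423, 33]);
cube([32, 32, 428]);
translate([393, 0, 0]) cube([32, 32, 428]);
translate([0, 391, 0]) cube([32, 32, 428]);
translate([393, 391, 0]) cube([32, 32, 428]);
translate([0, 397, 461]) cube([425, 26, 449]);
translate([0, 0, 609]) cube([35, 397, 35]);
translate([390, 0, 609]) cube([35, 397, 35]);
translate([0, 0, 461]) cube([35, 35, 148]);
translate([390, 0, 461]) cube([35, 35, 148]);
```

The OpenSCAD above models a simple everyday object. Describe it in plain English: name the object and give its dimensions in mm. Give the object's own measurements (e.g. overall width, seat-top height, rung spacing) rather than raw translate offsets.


A chair. The seat is a 425×423×33 mm slab with its top at z = 461 mm, on four 32×32 mm corner legs (flush with the seat edges, standing on z = 0). A flat backrest 26 mm thick, 449 mm tall, spans the full seat width and rises from the seat top along its +y edge, rear face flush with the rear of the seat. Two armrests of 35×35 mm section run along each side from the seat's front edge to the front of the backrest, top faces 183 mm above the seat top and outer faces flush with the seat's x-edges; a 35×35 mm post under the front of each armrest stands on the seat at the front corner.


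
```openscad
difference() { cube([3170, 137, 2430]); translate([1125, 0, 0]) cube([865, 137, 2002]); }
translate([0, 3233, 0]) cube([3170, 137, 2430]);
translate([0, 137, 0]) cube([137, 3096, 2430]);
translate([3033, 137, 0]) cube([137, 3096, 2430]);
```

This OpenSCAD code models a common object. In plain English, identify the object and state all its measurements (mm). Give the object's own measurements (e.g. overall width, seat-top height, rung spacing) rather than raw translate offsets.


A single room: four walls, each 2430 mm tall and 137 mm thick, enclosing an outside footprint 3170×3370 mm (x × y), no floor or roof. The front and back walls (−y and +y sides) run the full x-width; the side walls fit between their inner faces. A door opening 865 mm wide and 2002 mm tall is cut through the front wall from the floor up, its −x edge 1125 mm from the wall's −x end.


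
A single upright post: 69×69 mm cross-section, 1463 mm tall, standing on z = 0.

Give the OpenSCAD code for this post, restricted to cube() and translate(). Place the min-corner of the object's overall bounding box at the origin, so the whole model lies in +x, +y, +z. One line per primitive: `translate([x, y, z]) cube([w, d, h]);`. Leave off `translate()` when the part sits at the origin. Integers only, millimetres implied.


cube([69, 69, 1463]);


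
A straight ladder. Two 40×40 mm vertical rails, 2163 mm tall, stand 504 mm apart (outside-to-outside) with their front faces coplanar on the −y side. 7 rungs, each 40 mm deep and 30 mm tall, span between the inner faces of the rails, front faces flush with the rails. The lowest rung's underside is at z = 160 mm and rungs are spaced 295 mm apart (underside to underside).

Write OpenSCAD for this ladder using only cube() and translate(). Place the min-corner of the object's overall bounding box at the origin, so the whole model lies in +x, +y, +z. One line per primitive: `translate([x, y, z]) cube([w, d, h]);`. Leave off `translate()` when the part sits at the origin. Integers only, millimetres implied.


// rung span = 504 - 2*40 = 424
// rung[k] z = 160 + k*295
cube([40, 40, 2163]);
translate([464, 0, 0]) cube([40, 40, 2163]);
translate([40, 0, 160]) cube([424, 40, 30]);
translate([40, 0, 455]) cube([424, 40, 30]);
translate([40, 0, 750]) cube([424, 40, 30]);
translate([40, 0, 1045]) cube([424, 40, 30]);
translate([40, 0, 1340]) cube([424, 40, 30]);
translate([40, 0, 1635]) cube([424, 40, 30]);
translate([40, 0, 1930]) cube([424, 40, 30]);


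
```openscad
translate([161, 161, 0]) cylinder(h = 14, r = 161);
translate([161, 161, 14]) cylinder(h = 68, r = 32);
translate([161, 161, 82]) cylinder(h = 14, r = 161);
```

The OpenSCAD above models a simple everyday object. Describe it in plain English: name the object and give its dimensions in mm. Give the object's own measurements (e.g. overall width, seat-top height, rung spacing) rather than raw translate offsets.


A spool: two coaxial disc flanges of radius 161 mm and thickness 14 mm, joined by a core cylinder of radius 32 mm and height 68 mm. The lower flange rests on z = 0 and the three cylinders share a vertical axis.


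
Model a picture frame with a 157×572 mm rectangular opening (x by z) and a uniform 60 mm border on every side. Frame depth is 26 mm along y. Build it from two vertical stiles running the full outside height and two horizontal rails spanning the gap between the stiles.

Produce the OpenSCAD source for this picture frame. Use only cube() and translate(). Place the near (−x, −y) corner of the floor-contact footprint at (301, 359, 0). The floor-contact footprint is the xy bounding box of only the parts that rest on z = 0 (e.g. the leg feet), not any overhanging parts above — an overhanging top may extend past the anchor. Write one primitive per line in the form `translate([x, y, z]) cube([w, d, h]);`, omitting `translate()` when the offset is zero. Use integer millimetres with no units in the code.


translate([301, 359, 0]) cube([60, 26, 692]);
translate([518, 359, 0]) cube([60, 26, 692]);
translate([361, 359, 0]) cube([157, 26, 60]);
translate([361, 359, 632]) cube([157, 26, 60]);


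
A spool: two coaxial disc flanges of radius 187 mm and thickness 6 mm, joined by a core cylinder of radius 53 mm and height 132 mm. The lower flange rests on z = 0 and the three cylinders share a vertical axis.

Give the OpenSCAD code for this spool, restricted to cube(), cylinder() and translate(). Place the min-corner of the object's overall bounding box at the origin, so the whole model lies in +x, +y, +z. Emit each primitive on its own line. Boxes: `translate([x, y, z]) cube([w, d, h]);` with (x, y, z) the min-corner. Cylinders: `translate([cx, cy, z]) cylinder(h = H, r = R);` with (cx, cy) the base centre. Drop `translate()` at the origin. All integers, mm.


translate([187, 187, 0]) cylinder(h = 6, r = 187);
translate([187, 187, 6]) cylinder(h = 132, r = 53);
translate([187, 187, 138]) cylinder(h = 6, r = 187);
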